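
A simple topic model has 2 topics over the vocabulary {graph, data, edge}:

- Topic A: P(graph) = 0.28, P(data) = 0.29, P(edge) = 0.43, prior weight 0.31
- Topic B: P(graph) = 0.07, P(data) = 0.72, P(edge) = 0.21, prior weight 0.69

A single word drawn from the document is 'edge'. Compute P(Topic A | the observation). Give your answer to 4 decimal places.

The responsibility of component k is w_k f_k(x) divided by Σ_j w_j f_j(x).
Categorical probabilities:
  L_A = 0.43
  L_B = 0.21
Weight by the priors:
  w_A·L_A = 0.31 × 0.43 = 0.1333
  w_B·L_B = 0.69 × 0.21 = 0.1449
Sum: 0.1333 + 0.1449 = 0.2782
Responsibility of Topic A: 0.1333 / 0.2782 ≈ 0.4792

0.4792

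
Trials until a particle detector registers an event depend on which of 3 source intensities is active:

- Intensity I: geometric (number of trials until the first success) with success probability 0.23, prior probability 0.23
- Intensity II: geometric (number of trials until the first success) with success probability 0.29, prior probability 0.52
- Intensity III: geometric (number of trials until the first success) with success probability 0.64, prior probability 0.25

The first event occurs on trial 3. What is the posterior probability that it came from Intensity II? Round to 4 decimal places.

Posterior ∝ prior × likelihood, so P(k | x) ∝ π_k f_k(x); normalise over all components.
Geometric probabilities:
  L_I = 0.23·(1−0.23)^2 = 0.23·0.5929 = 0.136367
  L_II = 0.29·(1−0.29)^2 = 0.29·0.5041 = 0.146189
  L_III = 0.64·(1−0.64)^2 = 0.64·0.1296 = 0.082944
Prior × likelihood for each component:
  π_I·L_I = 0.23 × 0.136367 = 0.0313644
  π_II·L_II = 0.52 × 0.146189 = 0.0760183
  π_III·L_III = 0.25 × 0.082944 = 0.020736
Sum: 0.0313644 + 0.0760183 + 0.020736 = 0.128119
So the posterior for Intensity II is 0.0760183 / 0.128119 ≈ 0.5933.

0.5933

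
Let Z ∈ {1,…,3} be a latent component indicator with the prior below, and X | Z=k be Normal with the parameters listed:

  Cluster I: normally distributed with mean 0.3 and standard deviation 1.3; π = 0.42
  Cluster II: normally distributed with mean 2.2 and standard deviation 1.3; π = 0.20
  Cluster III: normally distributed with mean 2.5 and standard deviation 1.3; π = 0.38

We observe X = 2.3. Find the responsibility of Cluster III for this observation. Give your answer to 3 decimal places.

0.534

By Bayes' theorem, P(k | x) = π_k f_k(x) / Σ_j π_j f_j(x).
Component likelihoods at x = 2.3:
  L_I = 0.0939742
  L_II = 0.305972
  L_III = 0.303268
Prior × likelihood for each component:
  π_I·L_I = 0.42 × 0.0939742 = 0.0394692
  π_II·L_II = 0.20 × 0.305972 = 0.0611944
  π_III·L_III = 0.38 × 0.303268 = 0.115242
Sum: 0.0394692 + 0.0611944 + 0.115242 = 0.215906
So the posterior for Cluster III is 0.115242 / 0.215906 ≈ 0.534.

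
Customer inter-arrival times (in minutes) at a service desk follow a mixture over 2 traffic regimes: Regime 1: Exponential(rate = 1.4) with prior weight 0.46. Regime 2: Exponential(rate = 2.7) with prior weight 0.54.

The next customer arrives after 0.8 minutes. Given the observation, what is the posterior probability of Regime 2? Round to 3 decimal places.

P(component k | x) = π_k·f_k(x) / marginal(x), where marginal(x) = Σ_j π_j·f_j(x).
Component likelihoods at x = 0.8 minutes:
  L_1 = 0.456792
  L_2 = 0.311378
Unnormalised posteriors:
  π_1·L_1 = 0.46 × 0.456792 = 0.210124
  π_2·L_2 = 0.54 × 0.311378 = 0.168144
Sum: 0.210124 + 0.168144 = 0.378268
So the posterior for Regime 2 is 0.168144 / 0.378268 ≈ 0.445.

0.445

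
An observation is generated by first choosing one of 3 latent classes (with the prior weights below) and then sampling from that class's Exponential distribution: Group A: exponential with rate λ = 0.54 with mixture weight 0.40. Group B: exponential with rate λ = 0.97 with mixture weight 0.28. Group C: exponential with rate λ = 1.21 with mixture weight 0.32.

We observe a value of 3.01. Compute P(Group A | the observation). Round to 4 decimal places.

0.6316

The responsibility of component k is P(Z=k) f_k(x) divided by Σ_j P(Z=j) f_j(x).
Exponential densities:
  p_A = 0.10629
  p_B = 0.0523314
  p_C = 0.0316987
Unnormalised posteriors:
  P(Z=A)·p_A = 0.40 × 0.10629 = 0.0425159
  P(Z=B)·p_B = 0.28 × 0.0523314 = 0.0146528
  P(Z=C)·p_C = 0.32 × 0.0316987 = 0.0101436
Evidence: 0.0425159 + 0.0146528 + 0.0101436 = 0.0673123
P(Group A | the observation) ≈ 0.6316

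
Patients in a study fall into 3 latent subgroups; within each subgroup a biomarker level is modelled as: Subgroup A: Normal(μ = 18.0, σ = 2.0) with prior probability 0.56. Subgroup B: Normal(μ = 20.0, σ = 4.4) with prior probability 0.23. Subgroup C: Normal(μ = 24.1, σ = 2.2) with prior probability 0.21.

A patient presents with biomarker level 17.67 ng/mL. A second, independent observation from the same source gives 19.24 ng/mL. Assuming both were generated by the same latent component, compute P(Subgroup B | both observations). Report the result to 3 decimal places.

0.082

The responsibility of component k is π_k f_k(x) divided by Σ_j π_j f_j(x).
Since both observations come from the same component, the likelihood for component k is f_k(x₁)·f_k(x₂).
  L_A = [(1/(2.0·√(2π)))·exp(−(17.67−18.0)²/(2·2.0²)) = 0.199471·exp(-0.01361) = 0.196774] × [0.164592] = 0.0323875
  L_B = [(1/(4.4·√(2π)))·exp(−(17.67−20.0)²/(2·4.4²)) = 0.090669·exp(-0.14021) = 0.0788071] × [0.0893262] = 0.00703954
  L_C = [(1/(2.2·√(2π)))·exp(−(17.67−24.1)²/(2·2.2²)) = 0.181337·exp(-4.27117) = 0.00253246] × [0.0158049] = 4.00252e-05
Prior × likelihood for each component:
  π_A·L_A = 0.56 × 0.0323875 = 0.018137
  π_B·L_B = 0.23 × 0.00703954 = 0.00161909
  π_C·L_C = 0.21 × 4.00252e-05 = 8.4053e-06
Sum: 0.018137 + 0.00161909 + 8.4053e-06 = 0.0197645
P(Subgroup B | x₁, x₂) = 0.00161909 / 0.0197645 ≈ 0.082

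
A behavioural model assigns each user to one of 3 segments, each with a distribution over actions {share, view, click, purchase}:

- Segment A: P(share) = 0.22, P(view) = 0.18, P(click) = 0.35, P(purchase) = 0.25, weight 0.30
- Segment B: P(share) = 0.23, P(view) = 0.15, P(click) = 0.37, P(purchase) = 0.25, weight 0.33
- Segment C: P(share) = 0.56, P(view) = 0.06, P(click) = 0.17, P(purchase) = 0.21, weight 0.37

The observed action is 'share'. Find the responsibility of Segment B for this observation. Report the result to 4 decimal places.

0.2174

Posterior ∝ prior × likelihood, so P(k | x) ∝ π_k f_k(x); normalise over all components.
Evaluate each component's likelihood at the observed value:
  L_A = 0.22
  L_B = 0.23
  L_C = 0.56
Weight by the priors:
  π_A·L_A = 0.30 × 0.22 = 0.066
  π_B·L_B = 0.33 × 0.23 = 0.0759
  π_C·L_C = 0.37 × 0.56 = 0.2072
Marginal: 0.066 + 0.0759 + 0.2072 = 0.3491
So the posterior for Segment B is 0.0759 / 0.3491 ≈ 0.2174.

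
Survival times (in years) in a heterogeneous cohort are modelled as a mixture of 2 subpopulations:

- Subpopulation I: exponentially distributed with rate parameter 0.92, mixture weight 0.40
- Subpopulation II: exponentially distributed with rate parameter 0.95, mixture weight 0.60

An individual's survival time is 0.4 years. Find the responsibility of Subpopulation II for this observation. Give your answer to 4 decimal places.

Posterior ∝ prior × likelihood, so P(k | x) ∝ w_k f_k(x); normalise over all components.
Component likelihoods at x = 0.4 years:
  p_I = 0.92·e^(−0.92·0.4) = 0.92·e^(−0.3680) = 0.636748
  p_II = 0.95·e^(−0.95·0.4) = 0.95·e^(−0.3800) = 0.649668
Multiply by the mixture weights:
  w_I·p_I = 0.40 × 0.636748 = 0.254699
  w_II·p_II = 0.60 × 0.649668 = 0.389801
Sum: 0.254699 + 0.389801 = 0.6445
P(Subpopulation II | 0.4 years) ≈ 0.6048

0.6048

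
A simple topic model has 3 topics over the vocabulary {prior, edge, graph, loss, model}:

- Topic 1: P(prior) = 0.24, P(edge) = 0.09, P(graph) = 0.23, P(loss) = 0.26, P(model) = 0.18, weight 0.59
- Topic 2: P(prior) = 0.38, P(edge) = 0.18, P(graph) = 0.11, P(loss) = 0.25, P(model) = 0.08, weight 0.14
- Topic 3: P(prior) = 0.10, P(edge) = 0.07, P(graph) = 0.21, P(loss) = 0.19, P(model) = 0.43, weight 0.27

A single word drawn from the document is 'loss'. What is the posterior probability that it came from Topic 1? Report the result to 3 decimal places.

By Bayes' theorem, P(k | x) = w_k f_k(x) / Σ_j w_j f_j(x).
Categorical probabilities:
  L_1 = P(loss | comp) = 0.26
  L_2 = P(loss | comp) = 0.25
  L_3 = P(loss | comp) = 0.19
Prior × likelihood for each component:
  w_1·L_1 = 0.59 × 0.26 = 0.1534
  w_2·L_2 = 0.14 × 0.25 = 0.035
  w_3·L_3 = 0.27 × 0.19 = 0.0513
Sum: 0.1534 + 0.035 + 0.0513 = 0.2397
So the posterior for Topic 1 is 0.1534 / 0.2397 ≈ 0.640.

0.640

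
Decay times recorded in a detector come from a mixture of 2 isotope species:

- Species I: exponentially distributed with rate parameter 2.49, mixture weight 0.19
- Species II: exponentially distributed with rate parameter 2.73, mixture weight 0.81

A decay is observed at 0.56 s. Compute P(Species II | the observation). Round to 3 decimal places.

Posterior ∝ prior × likelihood, so P(k | x) ∝ π_k f_k(x); normalise over all components.
Evaluate each component's likelihood at the observed value:
  f_I = 2.49·e^(−2.49·0.56) = 2.49·e^(−1.3944) = 0.617475
  f_II = 2.73·e^(−2.73·0.56) = 2.73·e^(−1.5288) = 0.591852
Prior × likelihood for each component:
  π_I·f_I = 0.19 × 0.617475 = 0.11732
  π_II·f_II = 0.81 × 0.591852 = 0.4794
Sum: 0.11732 + 0.4794 = 0.59672
P(Species II | 0.56 s) = 0.4794 / 0.59672 ≈ 0.803

0.803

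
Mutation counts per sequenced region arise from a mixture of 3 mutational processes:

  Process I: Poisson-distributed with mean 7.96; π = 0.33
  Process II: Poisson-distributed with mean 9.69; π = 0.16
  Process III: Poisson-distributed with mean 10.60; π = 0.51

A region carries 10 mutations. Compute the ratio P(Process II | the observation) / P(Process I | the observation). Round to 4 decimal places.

0.6143

The posterior odds equal the prior odds times the likelihood ratio: (P(Z=i)/P(Z=j))·(f_i(x)/f_j(x)).
Component likelihoods at x = 10 mutations:
  p_I = 0.0982615
  p_II = 0.124498
  p_III = 0.122963
Odds = (0.16/0.33) × (0.124498/0.0982615) = 0.484848 × 1.267 ≈ 0.6143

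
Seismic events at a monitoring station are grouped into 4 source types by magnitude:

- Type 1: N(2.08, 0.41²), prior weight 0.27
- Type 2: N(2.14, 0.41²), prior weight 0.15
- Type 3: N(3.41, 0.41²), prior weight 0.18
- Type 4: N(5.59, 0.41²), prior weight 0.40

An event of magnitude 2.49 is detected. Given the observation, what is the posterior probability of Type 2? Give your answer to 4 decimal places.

0.3689

Posterior ∝ prior × likelihood, so P(k | x) ∝ π_k f_k(x); normalise over all components.
Normal densities:
  f_1 = (1/(0.41·√(2π)))·exp(−(2.49−2.08)²/(2·0.41²)) = 0.973030·exp(-0.50000) = 0.590172
  f_2 = (1/(0.41·√(2π)))·exp(−(2.49−2.14)²/(2·0.41²)) = 0.973030·exp(-0.36437) = 0.675902
  f_3 = (1/(0.41·√(2π)))·exp(−(2.49−3.41)²/(2·0.41²)) = 0.973030·exp(-2.51755) = 0.0784817
  f_4 = (1/(0.41·√(2π)))·exp(−(2.49−5.59)²/(2·0.41²)) = 0.973030·exp(-28.58418) = 3.75125e-13
Unnormalised posteriors:
  π_1·f_1 = 0.27 × 0.590172 = 0.159347
  π_2·f_2 = 0.15 × 0.675902 = 0.101385
  π_3·f_3 = 0.18 × 0.0784817 = 0.0141267
  π_4·f_4 = 0.40 × 3.75125e-13 = 1.5005e-13
Sum: 0.159347 + 0.101385 + 0.0141267 + 1.5005e-13 = 0.274859
P(Type 2 | the observation) = 0.101385 / 0.274859 ≈ 0.3689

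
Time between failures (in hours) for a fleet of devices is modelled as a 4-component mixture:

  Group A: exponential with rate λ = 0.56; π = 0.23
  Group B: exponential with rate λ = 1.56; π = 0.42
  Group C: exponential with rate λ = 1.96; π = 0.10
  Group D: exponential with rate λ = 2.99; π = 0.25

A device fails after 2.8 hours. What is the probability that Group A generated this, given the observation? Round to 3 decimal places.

P(component k | x) = w_k·f_k(x) / marginal(x), where marginal(x) = Σ_j w_j·f_j(x).
Component likelihoods at x = 2.8 hours:
  p_A = 0.56·e^(−0.56·2.8) = 0.56·e^(−1.5680) = 0.116739
  p_B = 1.56·e^(−1.56·2.8) = 1.56·e^(−4.3680) = 0.0197754
  p_C = 1.96·e^(−1.96·2.8) = 1.96·e^(−5.4880) = 0.00810677
  p_D = 2.99·e^(−2.99·2.8) = 2.99·e^(−8.3720) = 0.000691445
Prior × likelihood for each component:
  w_A·p_A = 0.23 × 0.116739 = 0.0268499
  w_B·p_B = 0.42 × 0.0197754 = 0.00830569
  w_C·p_C = 0.10 × 0.00810677 = 0.000810677
  w_D·p_D = 0.25 × 0.000691445 = 0.000172861
Marginal: 0.0268499 + 0.00830569 + 0.000810677 + 0.000172861 = 0.0361391
P(Group A | data) = 0.0268499 / 0.0361391 ≈ 0.743

0.743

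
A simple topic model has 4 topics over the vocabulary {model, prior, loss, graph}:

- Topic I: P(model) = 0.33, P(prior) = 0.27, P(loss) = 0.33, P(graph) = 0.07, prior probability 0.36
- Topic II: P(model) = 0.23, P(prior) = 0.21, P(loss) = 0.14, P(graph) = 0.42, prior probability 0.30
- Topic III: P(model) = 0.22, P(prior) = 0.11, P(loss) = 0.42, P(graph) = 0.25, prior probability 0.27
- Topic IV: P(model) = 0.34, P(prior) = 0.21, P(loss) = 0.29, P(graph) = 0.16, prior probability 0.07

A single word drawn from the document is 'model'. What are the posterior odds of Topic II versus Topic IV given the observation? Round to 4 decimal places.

Posterior odds = (π_i f_i(x)) / (π_j f_j(x)); the normalising sum cancels.
Component likelihoods at x = 'model':
  L_I = 0.33
  L_II = 0.23
  L_III = 0.22
  L_IV = 0.34
Posterior odds = (π_II·L_II) / (π_IV·L_IV) = (0.30·0.23) / (0.07·0.34) = 0.069 / 0.0238 ≈ 2.8992

2.8992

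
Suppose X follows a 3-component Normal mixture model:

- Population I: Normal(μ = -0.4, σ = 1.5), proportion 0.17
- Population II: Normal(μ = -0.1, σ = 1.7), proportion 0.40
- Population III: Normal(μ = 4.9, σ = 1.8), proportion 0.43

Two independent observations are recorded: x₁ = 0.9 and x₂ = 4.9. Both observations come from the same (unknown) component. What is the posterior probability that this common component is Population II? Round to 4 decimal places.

P(component k | x) = π_k·f_k(x) / marginal(x), where marginal(x) = Σ_j π_j·f_j(x).
Since both observations come from the same component, the likelihood for component k is f_k(x₁)·f_k(x₂).
  p_I = [0.182691] × [0.000517435] = 9.45308e-05
  p_II = [0.197389] × [0.00310474] = 0.000612842
  p_III = [0.0187631] × [0.221635] = 0.00415856
Multiply by the mixture weights:
  π_I·p_I = 0.17 × 9.45308e-05 = 1.60702e-05
  π_II·p_II = 0.40 × 0.000612842 = 0.000245137
  π_III·p_III = 0.43 × 0.00415856 = 0.00178818
Evidence: 1.60702e-05 + 0.000245137 + 0.00178818 = 0.00204939
Responsibility of Population II: 0.000245137 / 0.00204939 ≈ 0.1196

0.1196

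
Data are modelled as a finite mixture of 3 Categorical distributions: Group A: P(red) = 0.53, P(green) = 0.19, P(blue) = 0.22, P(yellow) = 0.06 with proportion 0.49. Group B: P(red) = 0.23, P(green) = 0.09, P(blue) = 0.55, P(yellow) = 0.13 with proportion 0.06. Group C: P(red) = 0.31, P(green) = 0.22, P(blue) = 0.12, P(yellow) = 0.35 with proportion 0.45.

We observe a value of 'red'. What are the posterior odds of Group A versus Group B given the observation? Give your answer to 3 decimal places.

Since P(k|x) ∝ π_k f_k(x), the posterior odds are π_i f_i(x) / (π_j f_j(x)).
Component likelihoods at x = 'red':
  L_A = P(red | comp) = 0.53
  L_B = P(red | comp) = 0.23
  L_C = P(red | comp) = 0.31
Odds = (0.49/0.06) × (0.53/0.23) = 8.16667 × 2.30435 ≈ 18.819

18.819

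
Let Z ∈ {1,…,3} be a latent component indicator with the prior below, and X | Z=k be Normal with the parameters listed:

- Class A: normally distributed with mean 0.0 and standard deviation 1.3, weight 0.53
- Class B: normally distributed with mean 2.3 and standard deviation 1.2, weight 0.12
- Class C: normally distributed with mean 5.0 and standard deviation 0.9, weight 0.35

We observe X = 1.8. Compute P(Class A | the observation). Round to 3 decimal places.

0.629

Apply Bayes' rule: the posterior for each component is proportional to its prior times its likelihood at x.
Normal densities:
  f_A = (1/(1.3·√(2π)))·exp(−(1.8−0.0)²/(2·1.3²)) = 0.306879·exp(-0.95858) = 0.117669
  f_B = (1/(1.2·√(2π)))·exp(−(1.8−2.3)²/(2·1.2²)) = 0.332452·exp(-0.08681) = 0.30481
  f_C = (1/(0.9·√(2π)))·exp(−(1.8−5.0)²/(2·0.9²)) = 0.443269·exp(-6.32099) = 0.000797072
Unnormalised posteriors:
  P(Z=A)·f_A = 0.53 × 0.117669 = 0.0623644
  P(Z=B)·f_B = 0.12 × 0.30481 = 0.0365772
  P(Z=C)·f_C = 0.35 × 0.000797072 = 0.000278975
Marginal: 0.0623644 + 0.0365772 + 0.000278975 = 0.0992206
P(Class A | the observation) = 0.0623644 / 0.0992206 ≈ 0.629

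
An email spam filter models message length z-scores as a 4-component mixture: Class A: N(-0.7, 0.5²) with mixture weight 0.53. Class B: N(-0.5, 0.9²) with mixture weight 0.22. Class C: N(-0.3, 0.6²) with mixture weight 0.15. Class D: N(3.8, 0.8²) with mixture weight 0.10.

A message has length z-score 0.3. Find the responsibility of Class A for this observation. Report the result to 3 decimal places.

0.312

Posterior ∝ prior × likelihood, so P(k | x) ∝ w_k f_k(x); normalise over all components.
Component likelihoods at x = 0.3:
  L_A = 0.107982
  L_B = 0.298603
  L_C = 0.403285
  L_D = 3.47925e-05
Weight by the priors:
  w_A·L_A = 0.53 × 0.107982 = 0.0572304
  w_B·L_B = 0.22 × 0.298603 = 0.0656927
  w_C·L_C = 0.15 × 0.403285 = 0.0604927
  w_D·L_D = 0.10 × 3.47925e-05 = 3.47925e-06
Sum: 0.0572304 + 0.0656927 + 0.0604927 + 3.47925e-06 = 0.183419
So the posterior for Class A is 0.0572304 / 0.183419 ≈ 0.312.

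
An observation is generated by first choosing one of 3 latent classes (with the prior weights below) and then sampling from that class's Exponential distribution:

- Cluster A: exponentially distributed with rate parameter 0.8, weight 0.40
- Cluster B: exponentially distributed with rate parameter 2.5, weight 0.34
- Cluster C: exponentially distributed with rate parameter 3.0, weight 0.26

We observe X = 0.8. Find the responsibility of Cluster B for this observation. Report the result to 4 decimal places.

The responsibility of component k is π_k f_k(x) divided by Σ_j π_j f_j(x).
Component likelihoods at x = 0.8:
  L_A = 0.421834
  L_B = 0.338338
  L_C = 0.272154
Multiply by the mixture weights:
  π_A·L_A = 0.40 × 0.421834 = 0.168734
  π_B·L_B = 0.34 × 0.338338 = 0.115035
  π_C·L_C = 0.26 × 0.272154 = 0.07076
Normaliser: 0.168734 + 0.115035 + 0.07076 = 0.354529
So the posterior for Cluster B is 0.115035 / 0.354529 ≈ 0.3245.

0.3245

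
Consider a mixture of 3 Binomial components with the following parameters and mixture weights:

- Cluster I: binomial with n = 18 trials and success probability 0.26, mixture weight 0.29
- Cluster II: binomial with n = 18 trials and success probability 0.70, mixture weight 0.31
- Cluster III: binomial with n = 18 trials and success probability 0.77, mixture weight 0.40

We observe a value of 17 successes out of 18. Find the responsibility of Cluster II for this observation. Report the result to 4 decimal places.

Posterior ∝ prior × likelihood, so P(k | x) ∝ w_k f_k(x); normalise over all components.
Binomial probabilities:
  L_I = 1.51026e-09
  L_II = 0.012562
  L_III = 0.0486791
Multiply by the mixture weights:
  w_I·L_I = 0.29 × 1.51026e-09 = 4.37975e-10
  w_II·L_II = 0.31 × 0.012562 = 0.00389423
  w_III·L_III = 0.40 × 0.0486791 = 0.0194716
Evidence: 4.37975e-10 + 0.00389423 + 0.0194716 = 0.0233659
P(Cluster II | the observation) ≈ 0.1667

0.1667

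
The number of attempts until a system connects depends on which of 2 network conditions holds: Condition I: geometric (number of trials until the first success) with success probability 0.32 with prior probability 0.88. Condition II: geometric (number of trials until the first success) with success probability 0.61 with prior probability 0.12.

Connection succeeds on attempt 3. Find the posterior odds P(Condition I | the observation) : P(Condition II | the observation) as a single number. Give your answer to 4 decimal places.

11.6953

Only the two components matter; the odds are (π_i f_i(x)) / (π_j f_j(x)).
Evaluate each component's likelihood at the observed value:
  p_I = 0.147968
  p_II = 0.092781
Posterior odds = (π_I·p_I) / (π_II·p_II) = (0.88·0.147968) / (0.12·0.092781) = 0.130212 / 0.0111337 ≈ 11.6953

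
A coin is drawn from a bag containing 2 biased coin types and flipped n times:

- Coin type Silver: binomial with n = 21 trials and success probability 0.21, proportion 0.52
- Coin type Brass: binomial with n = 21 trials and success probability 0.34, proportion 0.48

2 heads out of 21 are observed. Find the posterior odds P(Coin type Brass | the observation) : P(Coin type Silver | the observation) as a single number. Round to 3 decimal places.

The posterior odds equal the prior odds times the likelihood ratio: (π_i/π_j)·(f_i(x)/f_j(x)).
Component likelihoods at x = 2 heads out of 21:
  L_Silver = 0.105093
  L_Brass = 0.00904715
0.00434263 / 0.0546482 ≈ 0.079

0.079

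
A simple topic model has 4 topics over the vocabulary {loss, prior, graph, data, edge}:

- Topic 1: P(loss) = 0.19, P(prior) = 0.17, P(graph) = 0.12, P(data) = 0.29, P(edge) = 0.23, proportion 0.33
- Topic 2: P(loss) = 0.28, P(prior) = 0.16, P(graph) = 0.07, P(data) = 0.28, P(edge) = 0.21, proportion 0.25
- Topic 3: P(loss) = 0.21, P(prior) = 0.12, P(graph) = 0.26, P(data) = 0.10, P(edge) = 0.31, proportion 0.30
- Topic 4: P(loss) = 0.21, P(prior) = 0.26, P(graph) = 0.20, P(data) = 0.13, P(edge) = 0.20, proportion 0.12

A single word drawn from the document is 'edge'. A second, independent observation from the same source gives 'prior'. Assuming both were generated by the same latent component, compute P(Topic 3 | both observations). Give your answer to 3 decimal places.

P(component k | x) = P(Z=k)·f_k(x) / marginal(x), where marginal(x) = Σ_j P(Z=j)·f_j(x).
Since both observations come from the same component, the likelihood for component k is f_k(x₁)·f_k(x₂).
  L_1 = [P(edge | comp) = 0.23] × [0.17] = 0.0391
  L_2 = [P(edge | comp) = 0.21] × [0.16] = 0.0336
  L_3 = [P(edge | comp) = 0.31] × [0.12] = 0.0372
  L_4 = [P(edge | comp) = 0.20] × [0.26] = 0.052
Weight by the priors:
  P(Z=1)·L_1 = 0.33 × 0.0391 = 0.012903
  P(Z=2)·L_2 = 0.25 × 0.0336 = 0.0084
  P(Z=3)·L_3 = 0.30 × 0.0372 = 0.01116
  P(Z=4)·L_4 = 0.12 × 0.052 = 0.00624
Marginal: 0.012903 + 0.0084 + 0.01116 + 0.00624 = 0.038703
So the posterior for Topic 3 is 0.01116 / 0.038703 ≈ 0.288.

0.288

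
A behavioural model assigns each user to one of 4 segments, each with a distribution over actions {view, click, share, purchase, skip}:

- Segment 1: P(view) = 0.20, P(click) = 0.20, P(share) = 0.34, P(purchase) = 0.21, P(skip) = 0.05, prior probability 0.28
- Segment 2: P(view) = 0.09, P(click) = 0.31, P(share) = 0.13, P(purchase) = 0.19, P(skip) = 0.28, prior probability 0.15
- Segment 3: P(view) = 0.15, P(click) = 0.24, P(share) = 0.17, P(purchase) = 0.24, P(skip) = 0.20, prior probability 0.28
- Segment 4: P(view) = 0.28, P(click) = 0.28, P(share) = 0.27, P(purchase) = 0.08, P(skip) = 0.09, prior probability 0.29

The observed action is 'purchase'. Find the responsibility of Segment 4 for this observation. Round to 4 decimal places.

0.1306

By Bayes' theorem, P(k | x) = π_k f_k(x) / Σ_j π_j f_j(x).
Evaluate each component's likelihood at the observed value:
  f_1 = 0.21
  f_2 = 0.19
  f_3 = 0.24
  f_4 = 0.08
Unnormalised posteriors:
  π_1·f_1 = 0.28 × 0.21 = 0.0588
  π_2·f_2 = 0.15 × 0.19 = 0.0285
  π_3·f_3 = 0.28 × 0.24 = 0.0672
  π_4·f_4 = 0.29 × 0.08 = 0.0232
Denominator: 0.0588 + 0.0285 + 0.0672 + 0.0232 = 0.1777
P(Segment 4 | data) ≈ 0.1306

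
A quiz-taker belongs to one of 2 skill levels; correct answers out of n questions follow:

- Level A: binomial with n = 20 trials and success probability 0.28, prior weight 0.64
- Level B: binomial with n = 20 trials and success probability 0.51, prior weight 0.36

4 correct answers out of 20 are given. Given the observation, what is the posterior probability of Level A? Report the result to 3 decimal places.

Posterior ∝ prior × likelihood, so P(k | x) ∝ π_k f_k(x); normalise over all components.
Component likelihoods at x = 4 correct answers out of 20:
  p_A = C(20,4)·0.28^4·0.72^16 = 4845·0.00614656·0.00521579 = 0.155327
  p_B = C(20,4)·0.51^4·0.49^16 = 4845·0.067652·1.10443e-05 = 0.00362003
Weight by the priors:
  π_A·p_A = 0.64 × 0.155327 = 0.099409
  π_B·p_B = 0.36 × 0.00362003 = 0.00130321
Marginal: 0.099409 + 0.00130321 = 0.100712
So the posterior for Level A is 0.099409 / 0.100712 ≈ 0.987.

0.987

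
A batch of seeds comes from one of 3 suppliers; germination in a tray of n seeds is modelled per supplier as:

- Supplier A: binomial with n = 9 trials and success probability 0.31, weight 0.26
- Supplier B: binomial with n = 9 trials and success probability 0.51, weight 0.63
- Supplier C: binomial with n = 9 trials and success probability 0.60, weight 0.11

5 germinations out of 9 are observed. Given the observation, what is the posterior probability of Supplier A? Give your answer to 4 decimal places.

By Bayes' theorem, P(k | x) = w_k f_k(x) / Σ_j w_j f_j(x).
Binomial probabilities:
  f_A = C(9,5)·0.31^5·0.69^4 = 126·0.00286292·0.226671 = 0.0817665
  f_B = C(9,5)·0.51^5·0.49^4 = 126·0.0345025·0.057648 = 0.250614
  f_C = C(9,5)·0.60^5·0.40^4 = 126·0.07776·0.0256 = 0.250823
Prior × likelihood for each component:
  w_A·f_A = 0.26 × 0.0817665 = 0.0212593
  w_B·f_B = 0.63 × 0.250614 = 0.157887
  w_C·f_C = 0.11 × 0.250823 = 0.0275905
Evidence: 0.0212593 + 0.157887 + 0.0275905 = 0.206737
So the posterior for Supplier A is 0.0212593 / 0.206737 ≈ 0.1028.

0.1028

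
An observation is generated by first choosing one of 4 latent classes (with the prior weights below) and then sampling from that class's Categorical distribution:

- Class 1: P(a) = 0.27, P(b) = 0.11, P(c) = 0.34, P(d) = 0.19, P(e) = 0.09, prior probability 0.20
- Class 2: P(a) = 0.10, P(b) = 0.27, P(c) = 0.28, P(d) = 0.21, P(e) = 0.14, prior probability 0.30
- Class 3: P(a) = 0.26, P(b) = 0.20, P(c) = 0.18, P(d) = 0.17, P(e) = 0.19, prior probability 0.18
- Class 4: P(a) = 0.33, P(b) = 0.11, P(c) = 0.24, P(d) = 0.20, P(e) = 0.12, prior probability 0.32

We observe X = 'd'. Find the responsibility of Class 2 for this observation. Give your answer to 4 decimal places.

0.3221

The responsibility of component k is π_k f_k(x) divided by Σ_j π_j f_j(x).
Component likelihoods at x = 'd':
  f_1 = P(d | comp) = 0.19
  f_2 = P(d | comp) = 0.21
  f_3 = P(d | comp) = 0.17
  f_4 = P(d | comp) = 0.20
Unnormalised posteriors:
  π_1·f_1 = 0.20 × 0.19 = 0.038
  π_2·f_2 = 0.30 × 0.21 = 0.063
  π_3·f_3 = 0.18 × 0.17 = 0.0306
  π_4·f_4 = 0.32 × 0.2 = 0.064
Normaliser: 0.038 + 0.063 + 0.0306 + 0.064 = 0.1956
P(Class 2 | x) = 0.063 / 0.1956 ≈ 0.3221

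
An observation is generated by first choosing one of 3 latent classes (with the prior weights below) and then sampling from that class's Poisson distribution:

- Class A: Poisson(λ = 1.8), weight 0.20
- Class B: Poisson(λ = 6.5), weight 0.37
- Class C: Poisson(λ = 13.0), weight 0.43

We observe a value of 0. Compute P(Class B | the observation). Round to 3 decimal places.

Apply Bayes' rule: the posterior for each component is proportional to its prior times its likelihood at x.
Evaluate each component's likelihood at the observed value:
  L_A = e^(−1.8)·1.8^0/0! = 0.165299
  L_B = e^(−6.5)·6.5^0/0! = 0.00150344
  L_C = e^(−13.0)·13.0^0/0! = 2.26033e-06
Multiply by the mixture weights:
  w_A·L_A = 0.20 × 0.165299 = 0.0330598
  w_B·L_B = 0.37 × 0.00150344 = 0.000556273
  w_C·L_C = 0.43 × 2.26033e-06 = 9.71942e-07
Marginal: 0.0330598 + 0.000556273 + 9.71942e-07 = 0.033617
Responsibility of Class B: 0.000556273 / 0.033617 ≈ 0.017

0.017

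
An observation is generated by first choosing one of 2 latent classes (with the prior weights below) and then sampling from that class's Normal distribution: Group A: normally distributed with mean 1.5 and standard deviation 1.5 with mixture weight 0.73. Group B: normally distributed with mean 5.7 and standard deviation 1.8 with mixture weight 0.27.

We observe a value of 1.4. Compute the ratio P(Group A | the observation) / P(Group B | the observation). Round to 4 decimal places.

Only the two components matter; the odds are (P(Z=i) f_i(x)) / (P(Z=j) f_j(x)).
Component likelihoods at x = 1.4:
  p_A = (1/(1.5·√(2π)))·exp(−(1.4−1.5)²/(2·1.5²)) = 0.265962·exp(-0.00222) = 0.265371
  p_B = (1/(1.8·√(2π)))·exp(−(1.4−5.7)²/(2·1.8²)) = 0.221635·exp(-2.85340) = 0.0127769
Posterior odds = (P(Z=A)·p_A) / (P(Z=B)·p_B) = (0.73·0.265371) / (0.27·0.0127769) = 0.193721 / 0.00344975 ≈ 56.1551

56.1551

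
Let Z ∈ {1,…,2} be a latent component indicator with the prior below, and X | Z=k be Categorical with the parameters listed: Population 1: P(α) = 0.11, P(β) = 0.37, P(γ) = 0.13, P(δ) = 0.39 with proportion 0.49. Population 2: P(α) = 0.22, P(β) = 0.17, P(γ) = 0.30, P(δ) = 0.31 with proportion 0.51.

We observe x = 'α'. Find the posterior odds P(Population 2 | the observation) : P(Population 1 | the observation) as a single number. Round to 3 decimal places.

The posterior odds equal the prior odds times the likelihood ratio: (π_i/π_j)·(f_i(x)/f_j(x)).
Evaluate each component's likelihood at the observed value:
  f_1 = P(α | comp) = 0.11
  f_2 = P(α | comp) = 0.22
Posterior odds = (π_2·f_2) / (π_1·f_1) = (0.51·0.22) / (0.49·0.11) = 0.1122 / 0.0539 ≈ 2.082

2.082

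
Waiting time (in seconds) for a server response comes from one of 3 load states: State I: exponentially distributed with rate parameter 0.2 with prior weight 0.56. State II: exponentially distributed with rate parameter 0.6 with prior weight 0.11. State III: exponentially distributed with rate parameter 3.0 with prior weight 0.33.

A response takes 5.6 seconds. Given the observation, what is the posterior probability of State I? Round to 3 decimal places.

0.941

P(component k | x) = w_k·f_k(x) / marginal(x), where marginal(x) = Σ_j w_j·f_j(x).
Exponential densities:
  f_I = 0.2·e^(−0.2·5.6) = 0.2·e^(−1.1200) = 0.065256
  f_II = 0.6·e^(−0.6·5.6) = 0.6·e^(−3.3600) = 0.0208412
  f_III = 3.0·e^(−3.0·5.6) = 3.0·e^(−16.8000) = 1.51696e-07
Unnormalised posteriors:
  w_I·f_I = 0.56 × 0.065256 = 0.0365433
  w_II·f_II = 0.11 × 0.0208412 = 0.00229253
  w_III·f_III = 0.33 × 1.51696e-07 = 5.00597e-08
Marginal: 0.0365433 + 0.00229253 + 5.00597e-08 = 0.0388359
Responsibility of State I: 0.0365433 / 0.0388359 ≈ 0.941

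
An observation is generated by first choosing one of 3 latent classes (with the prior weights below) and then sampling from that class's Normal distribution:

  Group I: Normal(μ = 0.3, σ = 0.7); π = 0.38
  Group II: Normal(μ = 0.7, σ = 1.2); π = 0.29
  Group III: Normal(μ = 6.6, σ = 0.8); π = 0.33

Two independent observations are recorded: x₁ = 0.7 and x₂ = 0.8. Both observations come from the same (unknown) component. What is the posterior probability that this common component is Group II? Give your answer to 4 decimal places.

0.2822

Apply Bayes' rule: the posterior for each component is proportional to its prior times its likelihood at x.
Since both observations come from the same component, the likelihood for component k is f_k(x₁)·f_k(x₂).
  f_I = [(1/(0.7·√(2π)))·exp(−(0.7−0.3)²/(2·0.7²)) = 0.569918·exp(-0.16327) = 0.484068] × [0.441593] = 0.213761
  f_II = [(1/(1.2·√(2π)))·exp(−(0.7−0.7)²/(2·1.2²)) = 0.332452·exp(-0.00000) = 0.332452] × [0.3313] = 0.110141
  f_III = [(1/(0.8·√(2π)))·exp(−(0.7−6.6)²/(2·0.8²)) = 0.498678·exp(-27.19531) = 7.70985e-13] × [1.92317e-12] = 1.48274e-24
Multiply by the mixture weights:
  w_I·f_I = 0.38 × 0.213761 = 0.0812294
  w_II·f_II = 0.29 × 0.110141 = 0.0319409
  w_III·f_III = 0.33 × 1.48274e-24 = 4.89303e-25
Marginal: 0.0812294 + 0.0319409 + 4.89303e-25 = 0.11317
P(Group II | x) ≈ 0.2822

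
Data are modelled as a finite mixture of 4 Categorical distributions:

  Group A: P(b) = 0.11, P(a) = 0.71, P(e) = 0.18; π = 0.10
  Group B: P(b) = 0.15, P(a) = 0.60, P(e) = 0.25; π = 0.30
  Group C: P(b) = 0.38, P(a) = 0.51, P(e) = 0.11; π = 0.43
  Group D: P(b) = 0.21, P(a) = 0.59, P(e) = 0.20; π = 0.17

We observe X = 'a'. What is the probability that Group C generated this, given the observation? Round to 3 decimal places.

0.384

By Bayes' theorem, P(k | x) = P(Z=k) f_k(x) / Σ_j P(Z=j) f_j(x).
Component likelihoods at x = 'a':
  L_A = P(a | comp) = 0.71
  L_B = P(a | comp) = 0.60
  L_C = P(a | comp) = 0.51
  L_D = P(a | comp) = 0.59
Unnormalised posteriors:
  P(Z=A)·L_A = 0.10 × 0.71 = 0.071
  P(Z=B)·L_B = 0.30 × 0.6 = 0.18
  P(Z=C)·L_C = 0.43 × 0.51 = 0.2193
  P(Z=D)·L_D = 0.17 × 0.59 = 0.1003
Normaliser: 0.071 + 0.18 + 0.2193 + 0.1003 = 0.5706
P(Group C | 'a') = 0.2193 / 0.5706 ≈ 0.384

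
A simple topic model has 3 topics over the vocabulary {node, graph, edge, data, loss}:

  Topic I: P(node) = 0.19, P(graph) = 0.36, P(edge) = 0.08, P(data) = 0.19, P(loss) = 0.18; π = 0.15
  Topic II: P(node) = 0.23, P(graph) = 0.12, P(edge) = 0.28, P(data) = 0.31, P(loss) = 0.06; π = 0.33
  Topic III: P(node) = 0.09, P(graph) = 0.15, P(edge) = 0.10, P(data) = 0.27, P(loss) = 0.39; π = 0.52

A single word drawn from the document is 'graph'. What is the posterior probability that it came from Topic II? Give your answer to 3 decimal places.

Apply Bayes' rule: the posterior for each component is proportional to its prior times its likelihood at x.
Categorical probabilities:
  p_I = 0.36
  p_II = 0.12
  p_III = 0.15
Unnormalised posteriors:
  π_I·p_I = 0.15 × 0.36 = 0.054
  π_II·p_II = 0.33 × 0.12 = 0.0396
  π_III·p_III = 0.52 × 0.15 = 0.078
Evidence: 0.054 + 0.0396 + 0.078 = 0.1716
So the posterior for Topic II is 0.0396 / 0.1716 ≈ 0.231.

0.231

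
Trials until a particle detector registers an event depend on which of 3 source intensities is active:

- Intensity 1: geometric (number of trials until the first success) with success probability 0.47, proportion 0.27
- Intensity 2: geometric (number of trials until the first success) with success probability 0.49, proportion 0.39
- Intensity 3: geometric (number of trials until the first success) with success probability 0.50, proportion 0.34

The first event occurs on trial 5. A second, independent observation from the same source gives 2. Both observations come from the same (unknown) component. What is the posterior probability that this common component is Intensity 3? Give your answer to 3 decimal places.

0.317

Posterior ∝ prior × likelihood, so P(k | x) ∝ π_k f_k(x); normalise over all components.
Since both observations come from the same component, the likelihood for component k is f_k(x₁)·f_k(x₂).
  p_1 = [0.47·(1−0.47)^4 = 0.47·0.0789048 = 0.0370853] × [0.2491] = 0.00923794
  p_2 = [0.49·(1−0.49)^4 = 0.49·0.067652 = 0.0331495] × [0.2499] = 0.00828406
  p_3 = [0.50·(1−0.50)^4 = 0.50·0.0625 = 0.03125] × [0.25] = 0.0078125
Weight by the priors:
  π_1·p_1 = 0.27 × 0.00923794 = 0.00249424
  π_2·p_2 = 0.39 × 0.00828406 = 0.00323078
  π_3·p_3 = 0.34 × 0.0078125 = 0.00265625
Normaliser: 0.00249424 + 0.00323078 + 0.00265625 = 0.00838128
Responsibility of Intensity 3: 0.00265625 / 0.00838128 ≈ 0.317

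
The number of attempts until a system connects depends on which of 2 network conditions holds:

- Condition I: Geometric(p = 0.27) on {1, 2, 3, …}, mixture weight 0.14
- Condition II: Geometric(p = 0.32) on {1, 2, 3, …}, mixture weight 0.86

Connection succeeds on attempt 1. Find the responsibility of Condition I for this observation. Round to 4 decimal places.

0.1208

The responsibility of component k is w_k f_k(x) divided by Σ_j w_j f_j(x).
Evaluate each component's likelihood at the observed value:
  f_I = 0.27·(1−0.27)^0 = 0.27·1 = 0.27
  f_II = 0.32·(1−0.32)^0 = 0.32·1 = 0.32
Prior × likelihood for each component:
  w_I·f_I = 0.14 × 0.27 = 0.0378
  w_II·f_II = 0.86 × 0.32 = 0.2752
Evidence: 0.0378 + 0.2752 = 0.313
Responsibility of Condition I: 0.0378 / 0.313 ≈ 0.1208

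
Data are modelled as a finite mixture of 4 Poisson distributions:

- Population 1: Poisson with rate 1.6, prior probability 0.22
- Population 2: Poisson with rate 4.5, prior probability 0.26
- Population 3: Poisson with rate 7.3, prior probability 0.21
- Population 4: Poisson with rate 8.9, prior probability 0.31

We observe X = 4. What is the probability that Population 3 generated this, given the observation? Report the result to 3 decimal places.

0.188

P(component k | x) = π_k·f_k(x) / marginal(x), where marginal(x) = Σ_j π_j·f_j(x).
Component likelihoods at x = 4:
  f_1 = 0.0551312
  f_2 = 0.189808
  f_3 = 0.0799338
  f_4 = 0.0356556
Weight by the priors:
  π_1·f_1 = 0.22 × 0.0551312 = 0.0121289
  π_2·f_2 = 0.26 × 0.189808 = 0.04935
  π_3·f_3 = 0.21 × 0.0799338 = 0.0167861
  π_4·f_4 = 0.31 × 0.0356556 = 0.0110532
Sum: 0.0121289 + 0.04935 + 0.0167861 + 0.0110532 = 0.0893182
P(Population 3 | the observation) = 0.0167861 / 0.0893182 ≈ 0.188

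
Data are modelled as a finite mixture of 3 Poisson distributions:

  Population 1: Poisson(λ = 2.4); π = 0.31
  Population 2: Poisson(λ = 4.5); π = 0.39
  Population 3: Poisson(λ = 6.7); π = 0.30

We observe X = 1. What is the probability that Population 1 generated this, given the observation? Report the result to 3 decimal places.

P(component k | x) = π_k·f_k(x) / marginal(x), where marginal(x) = Σ_j π_j·f_j(x).
Component likelihoods at x = 1:
  L_1 = e^(−2.4)·2.4^1/1! = 0.217723
  L_2 = e^(−4.5)·4.5^1/1! = 0.0499905
  L_3 = e^(−6.7)·6.7^1/1! = 0.00824711
Prior × likelihood for each component:
  π_1·L_1 = 0.31 × 0.217723 = 0.0674942
  π_2·L_2 = 0.39 × 0.0499905 = 0.0194963
  π_3·L_3 = 0.30 × 0.00824711 = 0.00247413
Sum: 0.0674942 + 0.0194963 + 0.00247413 = 0.0894646
P(Population 1 | the observation) = 0.0674942 / 0.0894646 ≈ 0.754

0.754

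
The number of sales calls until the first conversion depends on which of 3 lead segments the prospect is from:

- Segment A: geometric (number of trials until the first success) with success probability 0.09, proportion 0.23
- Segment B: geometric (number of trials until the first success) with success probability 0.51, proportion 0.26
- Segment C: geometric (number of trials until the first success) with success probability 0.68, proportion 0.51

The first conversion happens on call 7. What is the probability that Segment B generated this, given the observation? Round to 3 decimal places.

By Bayes' theorem, P(k | x) = w_k f_k(x) / Σ_j w_j f_j(x).
Component likelihoods at x = 7:
  L_A = 0.09·(1−0.09)^6 = 0.09·0.567869 = 0.0511082
  L_B = 0.51·(1−0.51)^6 = 0.51·0.0138413 = 0.00705906
  L_C = 0.68·(1−0.68)^6 = 0.68·0.00107374 = 0.000730144
Prior × likelihood for each component:
  w_A·L_A = 0.23 × 0.0511082 = 0.0117549
  w_B·L_B = 0.26 × 0.00705906 = 0.00183535
  w_C·L_C = 0.51 × 0.000730144 = 0.000372374
Denominator: 0.0117549 + 0.00183535 + 0.000372374 = 0.0139626
Responsibility of Segment B: 0.00183535 / 0.0139626 ≈ 0.131

0.131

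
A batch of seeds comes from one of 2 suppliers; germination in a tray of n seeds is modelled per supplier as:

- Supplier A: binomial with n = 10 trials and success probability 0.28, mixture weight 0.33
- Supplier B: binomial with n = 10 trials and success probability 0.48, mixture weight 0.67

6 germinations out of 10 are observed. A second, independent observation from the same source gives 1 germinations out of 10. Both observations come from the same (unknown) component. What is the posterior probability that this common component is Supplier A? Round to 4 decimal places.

Apply Bayes' rule: the posterior for each component is proportional to its prior times its likelihood at x.
Since both observations come from the same component, the likelihood for component k is f_k(x₁)·f_k(x₂).
  f_A = [0.0271955] × [0.145596] = 0.00395957
  f_B = [0.187793] × [0.0133435] = 0.00250583
Unnormalised posteriors:
  P(Z=A)·f_A = 0.33 × 0.00395957 = 0.00130666
  P(Z=B)·f_B = 0.67 × 0.00250583 = 0.00167891
Sum: 0.00130666 + 0.00167891 = 0.00298556
So the posterior for Supplier A is 0.00130666 / 0.00298556 ≈ 0.4377.

0.4377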